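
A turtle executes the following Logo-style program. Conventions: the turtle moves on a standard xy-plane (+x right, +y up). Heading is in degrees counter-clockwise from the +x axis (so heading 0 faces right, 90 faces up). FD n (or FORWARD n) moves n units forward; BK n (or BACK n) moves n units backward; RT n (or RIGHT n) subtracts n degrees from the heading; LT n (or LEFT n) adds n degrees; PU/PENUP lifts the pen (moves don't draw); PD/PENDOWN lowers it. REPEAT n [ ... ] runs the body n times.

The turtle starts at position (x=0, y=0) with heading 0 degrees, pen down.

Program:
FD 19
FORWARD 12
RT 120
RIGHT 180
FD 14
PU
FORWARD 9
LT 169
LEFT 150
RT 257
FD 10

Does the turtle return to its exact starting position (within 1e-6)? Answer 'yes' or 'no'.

Answer: no

Derivation:
Executing turtle program step by step:
Start: pos=(0,0), heading=0, pen down
FD 19: (0,0) -> (19,0) [heading=0, draw]
FD 12: (19,0) -> (31,0) [heading=0, draw]
RT 120: heading 0 -> 240
RT 180: heading 240 -> 60
FD 14: (31,0) -> (38,12.124) [heading=60, draw]
PU: pen up
FD 9: (38,12.124) -> (42.5,19.919) [heading=60, move]
LT 169: heading 60 -> 229
LT 150: heading 229 -> 19
RT 257: heading 19 -> 122
FD 10: (42.5,19.919) -> (37.201,28.399) [heading=122, move]
Final: pos=(37.201,28.399), heading=122, 3 segment(s) drawn

Start position: (0, 0)
Final position: (37.201, 28.399)
Distance = 46.802; >= 1e-6 -> NOT closed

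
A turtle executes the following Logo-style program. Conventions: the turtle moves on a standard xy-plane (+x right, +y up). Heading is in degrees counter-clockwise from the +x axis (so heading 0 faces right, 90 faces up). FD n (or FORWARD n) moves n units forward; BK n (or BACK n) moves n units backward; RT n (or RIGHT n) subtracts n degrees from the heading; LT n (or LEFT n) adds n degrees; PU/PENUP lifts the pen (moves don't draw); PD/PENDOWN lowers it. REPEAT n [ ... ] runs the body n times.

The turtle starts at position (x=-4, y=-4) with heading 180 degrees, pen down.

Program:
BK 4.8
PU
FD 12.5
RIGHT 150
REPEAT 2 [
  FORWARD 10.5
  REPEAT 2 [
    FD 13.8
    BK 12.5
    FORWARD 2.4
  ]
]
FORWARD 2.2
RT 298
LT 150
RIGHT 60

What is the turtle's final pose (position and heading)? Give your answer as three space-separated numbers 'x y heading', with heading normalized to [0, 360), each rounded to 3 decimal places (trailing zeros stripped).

Answer: 21.209 15 182

Derivation:
Executing turtle program step by step:
Start: pos=(-4,-4), heading=180, pen down
BK 4.8: (-4,-4) -> (0.8,-4) [heading=180, draw]
PU: pen up
FD 12.5: (0.8,-4) -> (-11.7,-4) [heading=180, move]
RT 150: heading 180 -> 30
REPEAT 2 [
  -- iteration 1/2 --
  FD 10.5: (-11.7,-4) -> (-2.607,1.25) [heading=30, move]
  REPEAT 2 [
    -- iteration 1/2 --
    FD 13.8: (-2.607,1.25) -> (9.344,8.15) [heading=30, move]
    BK 12.5: (9.344,8.15) -> (-1.481,1.9) [heading=30, move]
    FD 2.4: (-1.481,1.9) -> (0.598,3.1) [heading=30, move]
    -- iteration 2/2 --
    FD 13.8: (0.598,3.1) -> (12.549,10) [heading=30, move]
    BK 12.5: (12.549,10) -> (1.723,3.75) [heading=30, move]
    FD 2.4: (1.723,3.75) -> (3.802,4.95) [heading=30, move]
  ]
  -- iteration 2/2 --
  FD 10.5: (3.802,4.95) -> (12.895,10.2) [heading=30, move]
  REPEAT 2 [
    -- iteration 1/2 --
    FD 13.8: (12.895,10.2) -> (24.846,17.1) [heading=30, move]
    BK 12.5: (24.846,17.1) -> (14.021,10.85) [heading=30, move]
    FD 2.4: (14.021,10.85) -> (16.099,12.05) [heading=30, move]
    -- iteration 2/2 --
    FD 13.8: (16.099,12.05) -> (28.051,18.95) [heading=30, move]
    BK 12.5: (28.051,18.95) -> (17.225,12.7) [heading=30, move]
    FD 2.4: (17.225,12.7) -> (19.304,13.9) [heading=30, move]
  ]
]
FD 2.2: (19.304,13.9) -> (21.209,15) [heading=30, move]
RT 298: heading 30 -> 92
LT 150: heading 92 -> 242
RT 60: heading 242 -> 182
Final: pos=(21.209,15), heading=182, 1 segment(s) drawn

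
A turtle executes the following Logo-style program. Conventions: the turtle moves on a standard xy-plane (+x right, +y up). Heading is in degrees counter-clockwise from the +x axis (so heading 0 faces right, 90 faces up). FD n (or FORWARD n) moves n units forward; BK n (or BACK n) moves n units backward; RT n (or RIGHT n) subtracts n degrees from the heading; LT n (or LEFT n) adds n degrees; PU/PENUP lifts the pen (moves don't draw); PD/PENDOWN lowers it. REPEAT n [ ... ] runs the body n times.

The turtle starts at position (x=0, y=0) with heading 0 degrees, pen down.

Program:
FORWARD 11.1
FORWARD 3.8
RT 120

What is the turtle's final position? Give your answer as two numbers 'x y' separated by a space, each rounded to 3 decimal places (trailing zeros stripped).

Executing turtle program step by step:
Start: pos=(0,0), heading=0, pen down
FD 11.1: (0,0) -> (11.1,0) [heading=0, draw]
FD 3.8: (11.1,0) -> (14.9,0) [heading=0, draw]
RT 120: heading 0 -> 240
Final: pos=(14.9,0), heading=240, 2 segment(s) drawn

Answer: 14.9 0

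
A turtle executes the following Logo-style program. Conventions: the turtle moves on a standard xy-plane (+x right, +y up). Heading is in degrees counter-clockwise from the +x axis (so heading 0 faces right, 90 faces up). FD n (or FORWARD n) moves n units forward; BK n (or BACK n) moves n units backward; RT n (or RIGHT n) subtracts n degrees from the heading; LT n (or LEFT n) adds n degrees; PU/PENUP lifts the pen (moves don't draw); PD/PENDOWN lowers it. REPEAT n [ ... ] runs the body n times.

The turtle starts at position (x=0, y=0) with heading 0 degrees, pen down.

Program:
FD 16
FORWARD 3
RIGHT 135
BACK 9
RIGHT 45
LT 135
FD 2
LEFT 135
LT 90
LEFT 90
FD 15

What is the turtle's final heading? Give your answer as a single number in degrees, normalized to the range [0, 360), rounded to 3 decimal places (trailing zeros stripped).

Answer: 270

Derivation:
Executing turtle program step by step:
Start: pos=(0,0), heading=0, pen down
FD 16: (0,0) -> (16,0) [heading=0, draw]
FD 3: (16,0) -> (19,0) [heading=0, draw]
RT 135: heading 0 -> 225
BK 9: (19,0) -> (25.364,6.364) [heading=225, draw]
RT 45: heading 225 -> 180
LT 135: heading 180 -> 315
FD 2: (25.364,6.364) -> (26.778,4.95) [heading=315, draw]
LT 135: heading 315 -> 90
LT 90: heading 90 -> 180
LT 90: heading 180 -> 270
FD 15: (26.778,4.95) -> (26.778,-10.05) [heading=270, draw]
Final: pos=(26.778,-10.05), heading=270, 5 segment(s) drawn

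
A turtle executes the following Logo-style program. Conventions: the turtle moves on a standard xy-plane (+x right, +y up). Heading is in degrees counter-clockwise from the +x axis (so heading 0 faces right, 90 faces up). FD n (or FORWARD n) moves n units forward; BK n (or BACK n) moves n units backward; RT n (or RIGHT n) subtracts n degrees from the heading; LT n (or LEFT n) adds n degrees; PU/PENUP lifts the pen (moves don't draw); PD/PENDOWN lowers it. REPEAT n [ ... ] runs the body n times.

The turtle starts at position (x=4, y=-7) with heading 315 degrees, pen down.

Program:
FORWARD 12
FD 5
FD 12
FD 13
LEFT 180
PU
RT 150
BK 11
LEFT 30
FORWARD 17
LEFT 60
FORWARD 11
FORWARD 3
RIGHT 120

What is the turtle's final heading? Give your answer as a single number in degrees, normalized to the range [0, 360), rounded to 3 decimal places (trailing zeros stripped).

Answer: 315

Derivation:
Executing turtle program step by step:
Start: pos=(4,-7), heading=315, pen down
FD 12: (4,-7) -> (12.485,-15.485) [heading=315, draw]
FD 5: (12.485,-15.485) -> (16.021,-19.021) [heading=315, draw]
FD 12: (16.021,-19.021) -> (24.506,-27.506) [heading=315, draw]
FD 13: (24.506,-27.506) -> (33.698,-36.698) [heading=315, draw]
LT 180: heading 315 -> 135
PU: pen up
RT 150: heading 135 -> 345
BK 11: (33.698,-36.698) -> (23.073,-33.851) [heading=345, move]
LT 30: heading 345 -> 15
FD 17: (23.073,-33.851) -> (39.494,-29.452) [heading=15, move]
LT 60: heading 15 -> 75
FD 11: (39.494,-29.452) -> (42.341,-18.826) [heading=75, move]
FD 3: (42.341,-18.826) -> (43.118,-15.929) [heading=75, move]
RT 120: heading 75 -> 315
Final: pos=(43.118,-15.929), heading=315, 4 segment(s) drawn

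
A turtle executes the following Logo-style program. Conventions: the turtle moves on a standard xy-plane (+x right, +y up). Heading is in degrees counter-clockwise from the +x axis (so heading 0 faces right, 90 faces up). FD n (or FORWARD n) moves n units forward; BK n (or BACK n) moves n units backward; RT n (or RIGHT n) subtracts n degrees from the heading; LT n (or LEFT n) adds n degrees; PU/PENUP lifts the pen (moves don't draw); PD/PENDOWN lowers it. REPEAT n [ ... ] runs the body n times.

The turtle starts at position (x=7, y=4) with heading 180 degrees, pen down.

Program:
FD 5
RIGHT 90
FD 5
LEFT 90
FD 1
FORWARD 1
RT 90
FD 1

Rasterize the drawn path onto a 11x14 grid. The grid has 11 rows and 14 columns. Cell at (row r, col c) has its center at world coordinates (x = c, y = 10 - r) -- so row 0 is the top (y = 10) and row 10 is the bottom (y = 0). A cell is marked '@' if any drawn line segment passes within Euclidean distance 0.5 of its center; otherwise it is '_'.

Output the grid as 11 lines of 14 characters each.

Segment 0: (7,4) -> (2,4)
Segment 1: (2,4) -> (2,9)
Segment 2: (2,9) -> (1,9)
Segment 3: (1,9) -> (0,9)
Segment 4: (0,9) -> (0,10)

Answer: @_____________
@@@___________
__@___________
__@___________
__@___________
__@___________
__@@@@@@______
______________
______________
______________
______________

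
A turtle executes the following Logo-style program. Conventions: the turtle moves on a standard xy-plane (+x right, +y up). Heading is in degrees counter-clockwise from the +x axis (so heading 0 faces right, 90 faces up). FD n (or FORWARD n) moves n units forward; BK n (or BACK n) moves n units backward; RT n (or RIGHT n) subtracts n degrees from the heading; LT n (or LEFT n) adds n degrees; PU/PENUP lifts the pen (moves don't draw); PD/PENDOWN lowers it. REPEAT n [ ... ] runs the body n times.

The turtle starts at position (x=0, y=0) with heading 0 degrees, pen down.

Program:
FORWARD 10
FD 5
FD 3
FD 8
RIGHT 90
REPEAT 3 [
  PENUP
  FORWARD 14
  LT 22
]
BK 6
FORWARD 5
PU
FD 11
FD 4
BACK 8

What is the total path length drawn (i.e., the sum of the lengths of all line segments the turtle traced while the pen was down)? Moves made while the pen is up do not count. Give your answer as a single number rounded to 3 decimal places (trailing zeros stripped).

Executing turtle program step by step:
Start: pos=(0,0), heading=0, pen down
FD 10: (0,0) -> (10,0) [heading=0, draw]
FD 5: (10,0) -> (15,0) [heading=0, draw]
FD 3: (15,0) -> (18,0) [heading=0, draw]
FD 8: (18,0) -> (26,0) [heading=0, draw]
RT 90: heading 0 -> 270
REPEAT 3 [
  -- iteration 1/3 --
  PU: pen up
  FD 14: (26,0) -> (26,-14) [heading=270, move]
  LT 22: heading 270 -> 292
  -- iteration 2/3 --
  PU: pen up
  FD 14: (26,-14) -> (31.244,-26.981) [heading=292, move]
  LT 22: heading 292 -> 314
  -- iteration 3/3 --
  PU: pen up
  FD 14: (31.244,-26.981) -> (40.97,-37.051) [heading=314, move]
  LT 22: heading 314 -> 336
]
BK 6: (40.97,-37.051) -> (35.488,-34.611) [heading=336, move]
FD 5: (35.488,-34.611) -> (40.056,-36.645) [heading=336, move]
PU: pen up
FD 11: (40.056,-36.645) -> (50.105,-41.119) [heading=336, move]
FD 4: (50.105,-41.119) -> (53.759,-42.746) [heading=336, move]
BK 8: (53.759,-42.746) -> (46.451,-39.492) [heading=336, move]
Final: pos=(46.451,-39.492), heading=336, 4 segment(s) drawn

Segment lengths:
  seg 1: (0,0) -> (10,0), length = 10
  seg 2: (10,0) -> (15,0), length = 5
  seg 3: (15,0) -> (18,0), length = 3
  seg 4: (18,0) -> (26,0), length = 8
Total = 26

Answer: 26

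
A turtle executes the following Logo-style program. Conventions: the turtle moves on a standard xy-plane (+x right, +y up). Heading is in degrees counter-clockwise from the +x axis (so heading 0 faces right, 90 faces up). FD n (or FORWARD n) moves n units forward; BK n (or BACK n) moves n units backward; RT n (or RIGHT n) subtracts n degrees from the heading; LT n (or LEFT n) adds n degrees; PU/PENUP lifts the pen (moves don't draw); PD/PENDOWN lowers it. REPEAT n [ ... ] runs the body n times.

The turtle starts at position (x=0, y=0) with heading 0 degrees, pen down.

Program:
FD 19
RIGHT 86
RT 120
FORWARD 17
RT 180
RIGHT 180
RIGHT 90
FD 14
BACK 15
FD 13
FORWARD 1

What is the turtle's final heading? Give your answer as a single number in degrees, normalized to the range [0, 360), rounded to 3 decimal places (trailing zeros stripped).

Answer: 64

Derivation:
Executing turtle program step by step:
Start: pos=(0,0), heading=0, pen down
FD 19: (0,0) -> (19,0) [heading=0, draw]
RT 86: heading 0 -> 274
RT 120: heading 274 -> 154
FD 17: (19,0) -> (3.721,7.452) [heading=154, draw]
RT 180: heading 154 -> 334
RT 180: heading 334 -> 154
RT 90: heading 154 -> 64
FD 14: (3.721,7.452) -> (9.858,20.035) [heading=64, draw]
BK 15: (9.858,20.035) -> (3.282,6.554) [heading=64, draw]
FD 13: (3.282,6.554) -> (8.981,18.238) [heading=64, draw]
FD 1: (8.981,18.238) -> (9.419,19.137) [heading=64, draw]
Final: pos=(9.419,19.137), heading=64, 6 segment(s) drawn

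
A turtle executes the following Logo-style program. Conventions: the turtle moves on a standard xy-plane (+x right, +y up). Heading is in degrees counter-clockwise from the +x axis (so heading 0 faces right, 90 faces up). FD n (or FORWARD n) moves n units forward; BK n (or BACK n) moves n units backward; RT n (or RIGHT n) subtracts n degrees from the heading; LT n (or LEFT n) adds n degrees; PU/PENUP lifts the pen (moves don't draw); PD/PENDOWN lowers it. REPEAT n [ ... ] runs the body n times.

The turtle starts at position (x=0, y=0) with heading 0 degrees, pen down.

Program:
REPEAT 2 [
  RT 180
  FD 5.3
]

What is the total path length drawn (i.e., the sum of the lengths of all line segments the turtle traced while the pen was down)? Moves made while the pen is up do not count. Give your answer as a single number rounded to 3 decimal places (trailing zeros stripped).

Answer: 10.6

Derivation:
Executing turtle program step by step:
Start: pos=(0,0), heading=0, pen down
REPEAT 2 [
  -- iteration 1/2 --
  RT 180: heading 0 -> 180
  FD 5.3: (0,0) -> (-5.3,0) [heading=180, draw]
  -- iteration 2/2 --
  RT 180: heading 180 -> 0
  FD 5.3: (-5.3,0) -> (0,0) [heading=0, draw]
]
Final: pos=(0,0), heading=0, 2 segment(s) drawn

Segment lengths:
  seg 1: (0,0) -> (-5.3,0), length = 5.3
  seg 2: (-5.3,0) -> (0,0), length = 5.3
Total = 10.6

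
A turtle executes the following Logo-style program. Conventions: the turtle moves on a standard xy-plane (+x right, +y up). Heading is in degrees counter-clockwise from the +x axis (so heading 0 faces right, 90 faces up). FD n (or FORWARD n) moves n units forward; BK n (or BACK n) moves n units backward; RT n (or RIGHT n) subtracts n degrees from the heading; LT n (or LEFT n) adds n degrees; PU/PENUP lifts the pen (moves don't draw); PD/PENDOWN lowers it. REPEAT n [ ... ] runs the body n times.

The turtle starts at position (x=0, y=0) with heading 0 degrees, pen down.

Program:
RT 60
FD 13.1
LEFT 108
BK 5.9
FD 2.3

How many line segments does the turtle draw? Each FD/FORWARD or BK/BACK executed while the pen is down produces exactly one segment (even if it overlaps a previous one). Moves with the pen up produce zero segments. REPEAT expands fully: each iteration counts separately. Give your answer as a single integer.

Answer: 3

Derivation:
Executing turtle program step by step:
Start: pos=(0,0), heading=0, pen down
RT 60: heading 0 -> 300
FD 13.1: (0,0) -> (6.55,-11.345) [heading=300, draw]
LT 108: heading 300 -> 48
BK 5.9: (6.55,-11.345) -> (2.602,-15.729) [heading=48, draw]
FD 2.3: (2.602,-15.729) -> (4.141,-14.02) [heading=48, draw]
Final: pos=(4.141,-14.02), heading=48, 3 segment(s) drawn
Segments drawn: 3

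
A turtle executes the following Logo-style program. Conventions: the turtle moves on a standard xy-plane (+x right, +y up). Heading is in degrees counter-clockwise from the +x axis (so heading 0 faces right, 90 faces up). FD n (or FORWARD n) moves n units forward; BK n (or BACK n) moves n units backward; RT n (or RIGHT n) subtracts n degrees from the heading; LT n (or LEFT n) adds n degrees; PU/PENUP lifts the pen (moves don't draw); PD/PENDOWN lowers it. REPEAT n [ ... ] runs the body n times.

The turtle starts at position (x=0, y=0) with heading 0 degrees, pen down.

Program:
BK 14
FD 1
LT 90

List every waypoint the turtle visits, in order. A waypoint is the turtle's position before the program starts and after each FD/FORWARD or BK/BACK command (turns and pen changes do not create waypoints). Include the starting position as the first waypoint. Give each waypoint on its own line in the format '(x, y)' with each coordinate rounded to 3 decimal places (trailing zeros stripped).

Executing turtle program step by step:
Start: pos=(0,0), heading=0, pen down
BK 14: (0,0) -> (-14,0) [heading=0, draw]
FD 1: (-14,0) -> (-13,0) [heading=0, draw]
LT 90: heading 0 -> 90
Final: pos=(-13,0), heading=90, 2 segment(s) drawn
Waypoints (3 total):
(0, 0)
(-14, 0)
(-13, 0)

Answer: (0, 0)
(-14, 0)
(-13, 0)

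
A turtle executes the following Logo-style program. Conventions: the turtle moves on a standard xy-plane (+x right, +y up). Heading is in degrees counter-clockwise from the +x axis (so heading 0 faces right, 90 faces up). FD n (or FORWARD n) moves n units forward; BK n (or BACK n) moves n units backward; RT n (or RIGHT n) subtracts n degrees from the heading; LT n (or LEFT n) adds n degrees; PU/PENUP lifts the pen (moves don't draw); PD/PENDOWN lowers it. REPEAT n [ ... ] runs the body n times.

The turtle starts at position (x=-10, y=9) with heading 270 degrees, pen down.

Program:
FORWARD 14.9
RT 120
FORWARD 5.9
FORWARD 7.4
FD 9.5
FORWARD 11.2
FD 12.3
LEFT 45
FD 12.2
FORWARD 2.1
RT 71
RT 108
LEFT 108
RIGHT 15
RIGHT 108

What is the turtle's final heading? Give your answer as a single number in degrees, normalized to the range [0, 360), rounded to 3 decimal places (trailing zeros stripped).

Answer: 1

Derivation:
Executing turtle program step by step:
Start: pos=(-10,9), heading=270, pen down
FD 14.9: (-10,9) -> (-10,-5.9) [heading=270, draw]
RT 120: heading 270 -> 150
FD 5.9: (-10,-5.9) -> (-15.11,-2.95) [heading=150, draw]
FD 7.4: (-15.11,-2.95) -> (-21.518,0.75) [heading=150, draw]
FD 9.5: (-21.518,0.75) -> (-29.745,5.5) [heading=150, draw]
FD 11.2: (-29.745,5.5) -> (-39.445,11.1) [heading=150, draw]
FD 12.3: (-39.445,11.1) -> (-50.097,17.25) [heading=150, draw]
LT 45: heading 150 -> 195
FD 12.2: (-50.097,17.25) -> (-61.881,14.092) [heading=195, draw]
FD 2.1: (-61.881,14.092) -> (-63.91,13.549) [heading=195, draw]
RT 71: heading 195 -> 124
RT 108: heading 124 -> 16
LT 108: heading 16 -> 124
RT 15: heading 124 -> 109
RT 108: heading 109 -> 1
Final: pos=(-63.91,13.549), heading=1, 8 segment(s) drawn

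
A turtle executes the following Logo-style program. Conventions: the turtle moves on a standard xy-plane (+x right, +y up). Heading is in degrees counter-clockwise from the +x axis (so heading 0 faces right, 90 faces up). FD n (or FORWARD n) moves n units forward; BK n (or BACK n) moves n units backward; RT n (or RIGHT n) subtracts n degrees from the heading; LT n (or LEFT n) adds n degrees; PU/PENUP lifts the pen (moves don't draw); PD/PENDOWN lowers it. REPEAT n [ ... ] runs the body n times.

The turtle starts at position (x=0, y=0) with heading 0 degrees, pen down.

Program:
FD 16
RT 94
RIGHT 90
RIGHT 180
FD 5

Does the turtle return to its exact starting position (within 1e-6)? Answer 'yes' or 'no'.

Answer: no

Derivation:
Executing turtle program step by step:
Start: pos=(0,0), heading=0, pen down
FD 16: (0,0) -> (16,0) [heading=0, draw]
RT 94: heading 0 -> 266
RT 90: heading 266 -> 176
RT 180: heading 176 -> 356
FD 5: (16,0) -> (20.988,-0.349) [heading=356, draw]
Final: pos=(20.988,-0.349), heading=356, 2 segment(s) drawn

Start position: (0, 0)
Final position: (20.988, -0.349)
Distance = 20.991; >= 1e-6 -> NOT closed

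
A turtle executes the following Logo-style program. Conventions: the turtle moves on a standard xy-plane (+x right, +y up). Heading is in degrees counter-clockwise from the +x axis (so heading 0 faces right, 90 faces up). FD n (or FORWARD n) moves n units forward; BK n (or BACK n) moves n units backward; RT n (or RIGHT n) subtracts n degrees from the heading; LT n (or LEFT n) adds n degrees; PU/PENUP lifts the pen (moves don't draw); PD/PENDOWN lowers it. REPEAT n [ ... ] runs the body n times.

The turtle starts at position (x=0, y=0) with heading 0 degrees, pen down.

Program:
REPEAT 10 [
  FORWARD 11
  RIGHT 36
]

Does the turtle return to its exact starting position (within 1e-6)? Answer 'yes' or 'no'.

Answer: yes

Derivation:
Executing turtle program step by step:
Start: pos=(0,0), heading=0, pen down
REPEAT 10 [
  -- iteration 1/10 --
  FD 11: (0,0) -> (11,0) [heading=0, draw]
  RT 36: heading 0 -> 324
  -- iteration 2/10 --
  FD 11: (11,0) -> (19.899,-6.466) [heading=324, draw]
  RT 36: heading 324 -> 288
  -- iteration 3/10 --
  FD 11: (19.899,-6.466) -> (23.298,-16.927) [heading=288, draw]
  RT 36: heading 288 -> 252
  -- iteration 4/10 --
  FD 11: (23.298,-16.927) -> (19.899,-27.389) [heading=252, draw]
  RT 36: heading 252 -> 216
  -- iteration 5/10 --
  FD 11: (19.899,-27.389) -> (11,-33.855) [heading=216, draw]
  RT 36: heading 216 -> 180
  -- iteration 6/10 --
  FD 11: (11,-33.855) -> (0,-33.855) [heading=180, draw]
  RT 36: heading 180 -> 144
  -- iteration 7/10 --
  FD 11: (0,-33.855) -> (-8.899,-27.389) [heading=144, draw]
  RT 36: heading 144 -> 108
  -- iteration 8/10 --
  FD 11: (-8.899,-27.389) -> (-12.298,-16.927) [heading=108, draw]
  RT 36: heading 108 -> 72
  -- iteration 9/10 --
  FD 11: (-12.298,-16.927) -> (-8.899,-6.466) [heading=72, draw]
  RT 36: heading 72 -> 36
  -- iteration 10/10 --
  FD 11: (-8.899,-6.466) -> (0,0) [heading=36, draw]
  RT 36: heading 36 -> 0
]
Final: pos=(0,0), heading=0, 10 segment(s) drawn

Start position: (0, 0)
Final position: (0, 0)
Distance = 0; < 1e-6 -> CLOSED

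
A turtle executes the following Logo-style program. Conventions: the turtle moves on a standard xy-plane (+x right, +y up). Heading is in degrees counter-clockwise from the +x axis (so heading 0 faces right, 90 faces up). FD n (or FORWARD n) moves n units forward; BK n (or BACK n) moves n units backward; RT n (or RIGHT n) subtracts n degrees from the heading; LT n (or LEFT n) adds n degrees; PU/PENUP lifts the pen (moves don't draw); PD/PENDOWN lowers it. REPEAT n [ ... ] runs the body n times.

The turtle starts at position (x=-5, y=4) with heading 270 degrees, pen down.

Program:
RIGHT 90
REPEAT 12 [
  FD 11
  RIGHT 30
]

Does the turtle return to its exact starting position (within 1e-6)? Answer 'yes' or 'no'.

Answer: yes

Derivation:
Executing turtle program step by step:
Start: pos=(-5,4), heading=270, pen down
RT 90: heading 270 -> 180
REPEAT 12 [
  -- iteration 1/12 --
  FD 11: (-5,4) -> (-16,4) [heading=180, draw]
  RT 30: heading 180 -> 150
  -- iteration 2/12 --
  FD 11: (-16,4) -> (-25.526,9.5) [heading=150, draw]
  RT 30: heading 150 -> 120
  -- iteration 3/12 --
  FD 11: (-25.526,9.5) -> (-31.026,19.026) [heading=120, draw]
  RT 30: heading 120 -> 90
  -- iteration 4/12 --
  FD 11: (-31.026,19.026) -> (-31.026,30.026) [heading=90, draw]
  RT 30: heading 90 -> 60
  -- iteration 5/12 --
  FD 11: (-31.026,30.026) -> (-25.526,39.553) [heading=60, draw]
  RT 30: heading 60 -> 30
  -- iteration 6/12 --
  FD 11: (-25.526,39.553) -> (-16,45.053) [heading=30, draw]
  RT 30: heading 30 -> 0
  -- iteration 7/12 --
  FD 11: (-16,45.053) -> (-5,45.053) [heading=0, draw]
  RT 30: heading 0 -> 330
  -- iteration 8/12 --
  FD 11: (-5,45.053) -> (4.526,39.553) [heading=330, draw]
  RT 30: heading 330 -> 300
  -- iteration 9/12 --
  FD 11: (4.526,39.553) -> (10.026,30.026) [heading=300, draw]
  RT 30: heading 300 -> 270
  -- iteration 10/12 --
  FD 11: (10.026,30.026) -> (10.026,19.026) [heading=270, draw]
  RT 30: heading 270 -> 240
  -- iteration 11/12 --
  FD 11: (10.026,19.026) -> (4.526,9.5) [heading=240, draw]
  RT 30: heading 240 -> 210
  -- iteration 12/12 --
  FD 11: (4.526,9.5) -> (-5,4) [heading=210, draw]
  RT 30: heading 210 -> 180
]
Final: pos=(-5,4), heading=180, 12 segment(s) drawn

Start position: (-5, 4)
Final position: (-5, 4)
Distance = 0; < 1e-6 -> CLOSED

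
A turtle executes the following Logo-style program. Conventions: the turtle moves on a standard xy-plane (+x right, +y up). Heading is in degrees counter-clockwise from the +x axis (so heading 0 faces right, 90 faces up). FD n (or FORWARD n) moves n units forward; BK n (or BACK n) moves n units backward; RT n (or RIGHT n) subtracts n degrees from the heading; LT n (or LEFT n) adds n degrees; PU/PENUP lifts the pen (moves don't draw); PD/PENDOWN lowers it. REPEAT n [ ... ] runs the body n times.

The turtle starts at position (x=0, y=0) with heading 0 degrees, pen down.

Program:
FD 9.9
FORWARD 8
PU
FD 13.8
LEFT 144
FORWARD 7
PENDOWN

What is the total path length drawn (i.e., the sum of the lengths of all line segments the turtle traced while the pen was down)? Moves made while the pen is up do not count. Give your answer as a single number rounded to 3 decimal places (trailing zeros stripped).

Executing turtle program step by step:
Start: pos=(0,0), heading=0, pen down
FD 9.9: (0,0) -> (9.9,0) [heading=0, draw]
FD 8: (9.9,0) -> (17.9,0) [heading=0, draw]
PU: pen up
FD 13.8: (17.9,0) -> (31.7,0) [heading=0, move]
LT 144: heading 0 -> 144
FD 7: (31.7,0) -> (26.037,4.114) [heading=144, move]
PD: pen down
Final: pos=(26.037,4.114), heading=144, 2 segment(s) drawn

Segment lengths:
  seg 1: (0,0) -> (9.9,0), length = 9.9
  seg 2: (9.9,0) -> (17.9,0), length = 8
Total = 17.9

Answer: 17.9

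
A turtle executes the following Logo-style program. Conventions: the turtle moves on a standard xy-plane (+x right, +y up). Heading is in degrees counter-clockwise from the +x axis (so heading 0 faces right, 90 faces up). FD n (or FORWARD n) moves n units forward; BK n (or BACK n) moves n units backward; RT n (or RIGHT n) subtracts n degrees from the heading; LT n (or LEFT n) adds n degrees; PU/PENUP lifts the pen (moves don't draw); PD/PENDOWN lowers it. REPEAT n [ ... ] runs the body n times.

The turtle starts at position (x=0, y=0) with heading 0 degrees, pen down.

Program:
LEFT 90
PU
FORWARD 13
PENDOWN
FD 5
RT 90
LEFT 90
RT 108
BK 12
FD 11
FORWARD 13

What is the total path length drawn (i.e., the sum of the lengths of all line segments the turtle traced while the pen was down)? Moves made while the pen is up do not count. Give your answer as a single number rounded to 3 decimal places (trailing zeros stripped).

Answer: 41

Derivation:
Executing turtle program step by step:
Start: pos=(0,0), heading=0, pen down
LT 90: heading 0 -> 90
PU: pen up
FD 13: (0,0) -> (0,13) [heading=90, move]
PD: pen down
FD 5: (0,13) -> (0,18) [heading=90, draw]
RT 90: heading 90 -> 0
LT 90: heading 0 -> 90
RT 108: heading 90 -> 342
BK 12: (0,18) -> (-11.413,21.708) [heading=342, draw]
FD 11: (-11.413,21.708) -> (-0.951,18.309) [heading=342, draw]
FD 13: (-0.951,18.309) -> (11.413,14.292) [heading=342, draw]
Final: pos=(11.413,14.292), heading=342, 4 segment(s) drawn

Segment lengths:
  seg 1: (0,13) -> (0,18), length = 5
  seg 2: (0,18) -> (-11.413,21.708), length = 12
  seg 3: (-11.413,21.708) -> (-0.951,18.309), length = 11
  seg 4: (-0.951,18.309) -> (11.413,14.292), length = 13
Total = 41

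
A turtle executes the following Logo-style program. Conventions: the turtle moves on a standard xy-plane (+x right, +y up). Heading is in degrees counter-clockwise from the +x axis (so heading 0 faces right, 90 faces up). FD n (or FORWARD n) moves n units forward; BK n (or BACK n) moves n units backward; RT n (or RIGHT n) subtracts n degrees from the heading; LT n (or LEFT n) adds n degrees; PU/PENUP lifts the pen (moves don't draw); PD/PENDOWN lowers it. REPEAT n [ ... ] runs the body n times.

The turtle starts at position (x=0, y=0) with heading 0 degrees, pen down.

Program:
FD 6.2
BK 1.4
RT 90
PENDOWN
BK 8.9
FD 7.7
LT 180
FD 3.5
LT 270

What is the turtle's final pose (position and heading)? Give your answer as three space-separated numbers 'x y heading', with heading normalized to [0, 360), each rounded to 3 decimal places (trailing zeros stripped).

Executing turtle program step by step:
Start: pos=(0,0), heading=0, pen down
FD 6.2: (0,0) -> (6.2,0) [heading=0, draw]
BK 1.4: (6.2,0) -> (4.8,0) [heading=0, draw]
RT 90: heading 0 -> 270
PD: pen down
BK 8.9: (4.8,0) -> (4.8,8.9) [heading=270, draw]
FD 7.7: (4.8,8.9) -> (4.8,1.2) [heading=270, draw]
LT 180: heading 270 -> 90
FD 3.5: (4.8,1.2) -> (4.8,4.7) [heading=90, draw]
LT 270: heading 90 -> 0
Final: pos=(4.8,4.7), heading=0, 5 segment(s) drawn

Answer: 4.8 4.7 0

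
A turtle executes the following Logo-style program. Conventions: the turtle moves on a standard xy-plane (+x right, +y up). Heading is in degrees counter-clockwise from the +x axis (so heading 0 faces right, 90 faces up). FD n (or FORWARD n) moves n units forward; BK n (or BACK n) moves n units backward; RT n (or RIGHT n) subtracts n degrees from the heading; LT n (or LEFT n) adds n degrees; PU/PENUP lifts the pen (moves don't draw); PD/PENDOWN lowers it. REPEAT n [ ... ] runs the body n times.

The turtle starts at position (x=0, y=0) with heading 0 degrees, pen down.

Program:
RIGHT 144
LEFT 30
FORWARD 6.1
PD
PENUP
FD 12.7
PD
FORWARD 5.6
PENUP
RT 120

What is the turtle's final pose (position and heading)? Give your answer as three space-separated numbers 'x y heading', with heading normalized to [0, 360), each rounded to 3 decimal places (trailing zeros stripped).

Executing turtle program step by step:
Start: pos=(0,0), heading=0, pen down
RT 144: heading 0 -> 216
LT 30: heading 216 -> 246
FD 6.1: (0,0) -> (-2.481,-5.573) [heading=246, draw]
PD: pen down
PU: pen up
FD 12.7: (-2.481,-5.573) -> (-7.647,-17.175) [heading=246, move]
PD: pen down
FD 5.6: (-7.647,-17.175) -> (-9.924,-22.291) [heading=246, draw]
PU: pen up
RT 120: heading 246 -> 126
Final: pos=(-9.924,-22.291), heading=126, 2 segment(s) drawn

Answer: -9.924 -22.291 126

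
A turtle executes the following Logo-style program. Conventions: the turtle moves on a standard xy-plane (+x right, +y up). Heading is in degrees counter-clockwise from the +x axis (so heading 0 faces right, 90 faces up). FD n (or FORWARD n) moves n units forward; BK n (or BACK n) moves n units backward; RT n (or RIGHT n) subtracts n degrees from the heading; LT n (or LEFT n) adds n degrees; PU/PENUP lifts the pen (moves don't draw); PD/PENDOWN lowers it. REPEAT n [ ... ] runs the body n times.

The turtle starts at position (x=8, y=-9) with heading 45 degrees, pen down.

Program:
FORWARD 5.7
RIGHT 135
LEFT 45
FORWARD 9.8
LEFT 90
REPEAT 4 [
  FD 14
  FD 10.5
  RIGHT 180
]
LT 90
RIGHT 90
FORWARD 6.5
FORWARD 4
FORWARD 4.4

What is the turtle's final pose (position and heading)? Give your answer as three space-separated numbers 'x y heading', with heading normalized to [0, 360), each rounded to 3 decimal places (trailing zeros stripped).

Executing turtle program step by step:
Start: pos=(8,-9), heading=45, pen down
FD 5.7: (8,-9) -> (12.031,-4.969) [heading=45, draw]
RT 135: heading 45 -> 270
LT 45: heading 270 -> 315
FD 9.8: (12.031,-4.969) -> (18.96,-11.899) [heading=315, draw]
LT 90: heading 315 -> 45
REPEAT 4 [
  -- iteration 1/4 --
  FD 14: (18.96,-11.899) -> (28.86,-2) [heading=45, draw]
  FD 10.5: (28.86,-2) -> (36.284,5.425) [heading=45, draw]
  RT 180: heading 45 -> 225
  -- iteration 2/4 --
  FD 14: (36.284,5.425) -> (26.385,-4.475) [heading=225, draw]
  FD 10.5: (26.385,-4.475) -> (18.96,-11.899) [heading=225, draw]
  RT 180: heading 225 -> 45
  -- iteration 3/4 --
  FD 14: (18.96,-11.899) -> (28.86,-2) [heading=45, draw]
  FD 10.5: (28.86,-2) -> (36.284,5.425) [heading=45, draw]
  RT 180: heading 45 -> 225
  -- iteration 4/4 --
  FD 14: (36.284,5.425) -> (26.385,-4.475) [heading=225, draw]
  FD 10.5: (26.385,-4.475) -> (18.96,-11.899) [heading=225, draw]
  RT 180: heading 225 -> 45
]
LT 90: heading 45 -> 135
RT 90: heading 135 -> 45
FD 6.5: (18.96,-11.899) -> (23.556,-7.303) [heading=45, draw]
FD 4: (23.556,-7.303) -> (26.385,-4.475) [heading=45, draw]
FD 4.4: (26.385,-4.475) -> (29.496,-1.363) [heading=45, draw]
Final: pos=(29.496,-1.363), heading=45, 13 segment(s) drawn

Answer: 29.496 -1.363 45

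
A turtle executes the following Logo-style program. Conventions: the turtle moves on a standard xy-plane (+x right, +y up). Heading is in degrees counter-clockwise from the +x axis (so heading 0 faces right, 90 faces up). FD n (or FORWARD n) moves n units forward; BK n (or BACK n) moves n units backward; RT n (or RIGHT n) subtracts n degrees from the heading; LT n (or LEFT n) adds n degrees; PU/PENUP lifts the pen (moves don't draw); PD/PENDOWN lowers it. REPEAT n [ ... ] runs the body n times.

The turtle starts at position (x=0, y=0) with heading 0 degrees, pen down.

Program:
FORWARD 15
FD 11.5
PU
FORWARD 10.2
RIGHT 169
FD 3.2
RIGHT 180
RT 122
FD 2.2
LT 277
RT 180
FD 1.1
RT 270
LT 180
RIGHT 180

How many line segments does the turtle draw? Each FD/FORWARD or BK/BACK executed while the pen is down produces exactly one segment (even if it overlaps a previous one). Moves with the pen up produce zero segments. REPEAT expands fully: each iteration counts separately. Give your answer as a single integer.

Executing turtle program step by step:
Start: pos=(0,0), heading=0, pen down
FD 15: (0,0) -> (15,0) [heading=0, draw]
FD 11.5: (15,0) -> (26.5,0) [heading=0, draw]
PU: pen up
FD 10.2: (26.5,0) -> (36.7,0) [heading=0, move]
RT 169: heading 0 -> 191
FD 3.2: (36.7,0) -> (33.559,-0.611) [heading=191, move]
RT 180: heading 191 -> 11
RT 122: heading 11 -> 249
FD 2.2: (33.559,-0.611) -> (32.77,-2.664) [heading=249, move]
LT 277: heading 249 -> 166
RT 180: heading 166 -> 346
FD 1.1: (32.77,-2.664) -> (33.838,-2.931) [heading=346, move]
RT 270: heading 346 -> 76
LT 180: heading 76 -> 256
RT 180: heading 256 -> 76
Final: pos=(33.838,-2.931), heading=76, 2 segment(s) drawn
Segments drawn: 2

Answer: 2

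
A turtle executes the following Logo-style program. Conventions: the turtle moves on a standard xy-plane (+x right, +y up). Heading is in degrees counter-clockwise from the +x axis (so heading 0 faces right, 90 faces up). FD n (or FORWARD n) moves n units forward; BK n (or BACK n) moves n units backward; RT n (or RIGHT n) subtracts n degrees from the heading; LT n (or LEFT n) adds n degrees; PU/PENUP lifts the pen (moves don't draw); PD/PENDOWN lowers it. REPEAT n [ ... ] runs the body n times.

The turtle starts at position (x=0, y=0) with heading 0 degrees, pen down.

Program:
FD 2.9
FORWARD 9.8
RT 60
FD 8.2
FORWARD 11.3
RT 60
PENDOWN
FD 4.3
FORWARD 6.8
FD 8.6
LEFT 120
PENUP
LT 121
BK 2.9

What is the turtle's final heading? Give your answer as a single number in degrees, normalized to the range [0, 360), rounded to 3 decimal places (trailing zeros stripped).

Answer: 121

Derivation:
Executing turtle program step by step:
Start: pos=(0,0), heading=0, pen down
FD 2.9: (0,0) -> (2.9,0) [heading=0, draw]
FD 9.8: (2.9,0) -> (12.7,0) [heading=0, draw]
RT 60: heading 0 -> 300
FD 8.2: (12.7,0) -> (16.8,-7.101) [heading=300, draw]
FD 11.3: (16.8,-7.101) -> (22.45,-16.887) [heading=300, draw]
RT 60: heading 300 -> 240
PD: pen down
FD 4.3: (22.45,-16.887) -> (20.3,-20.611) [heading=240, draw]
FD 6.8: (20.3,-20.611) -> (16.9,-26.5) [heading=240, draw]
FD 8.6: (16.9,-26.5) -> (12.6,-33.948) [heading=240, draw]
LT 120: heading 240 -> 0
PU: pen up
LT 121: heading 0 -> 121
BK 2.9: (12.6,-33.948) -> (14.094,-36.434) [heading=121, move]
Final: pos=(14.094,-36.434), heading=121, 7 segment(s) drawn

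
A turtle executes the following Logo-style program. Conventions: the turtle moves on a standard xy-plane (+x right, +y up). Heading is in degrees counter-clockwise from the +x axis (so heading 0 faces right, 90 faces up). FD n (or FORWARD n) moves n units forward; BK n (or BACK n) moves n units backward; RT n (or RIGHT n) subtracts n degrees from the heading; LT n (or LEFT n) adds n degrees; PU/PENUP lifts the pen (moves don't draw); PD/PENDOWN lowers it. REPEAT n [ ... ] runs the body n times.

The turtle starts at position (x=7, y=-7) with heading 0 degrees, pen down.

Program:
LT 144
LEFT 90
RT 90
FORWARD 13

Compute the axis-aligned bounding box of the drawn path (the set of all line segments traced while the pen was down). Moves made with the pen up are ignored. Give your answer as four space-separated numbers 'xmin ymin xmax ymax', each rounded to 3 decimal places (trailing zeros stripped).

Answer: -3.517 -7 7 0.641

Derivation:
Executing turtle program step by step:
Start: pos=(7,-7), heading=0, pen down
LT 144: heading 0 -> 144
LT 90: heading 144 -> 234
RT 90: heading 234 -> 144
FD 13: (7,-7) -> (-3.517,0.641) [heading=144, draw]
Final: pos=(-3.517,0.641), heading=144, 1 segment(s) drawn

Segment endpoints: x in {-3.517, 7}, y in {-7, 0.641}
xmin=-3.517, ymin=-7, xmax=7, ymax=0.641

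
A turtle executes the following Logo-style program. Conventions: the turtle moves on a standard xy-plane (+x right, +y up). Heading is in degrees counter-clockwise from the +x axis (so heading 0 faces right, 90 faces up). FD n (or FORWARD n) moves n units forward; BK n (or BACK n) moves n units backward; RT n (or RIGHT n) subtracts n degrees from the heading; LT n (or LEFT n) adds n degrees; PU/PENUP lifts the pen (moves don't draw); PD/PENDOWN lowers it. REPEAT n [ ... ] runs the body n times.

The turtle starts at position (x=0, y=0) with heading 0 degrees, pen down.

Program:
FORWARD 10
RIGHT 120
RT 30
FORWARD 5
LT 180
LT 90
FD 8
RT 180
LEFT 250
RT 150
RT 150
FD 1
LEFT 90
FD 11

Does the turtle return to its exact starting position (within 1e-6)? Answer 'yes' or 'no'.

Answer: no

Derivation:
Executing turtle program step by step:
Start: pos=(0,0), heading=0, pen down
FD 10: (0,0) -> (10,0) [heading=0, draw]
RT 120: heading 0 -> 240
RT 30: heading 240 -> 210
FD 5: (10,0) -> (5.67,-2.5) [heading=210, draw]
LT 180: heading 210 -> 30
LT 90: heading 30 -> 120
FD 8: (5.67,-2.5) -> (1.67,4.428) [heading=120, draw]
RT 180: heading 120 -> 300
LT 250: heading 300 -> 190
RT 150: heading 190 -> 40
RT 150: heading 40 -> 250
FD 1: (1.67,4.428) -> (1.328,3.489) [heading=250, draw]
LT 90: heading 250 -> 340
FD 11: (1.328,3.489) -> (11.664,-0.274) [heading=340, draw]
Final: pos=(11.664,-0.274), heading=340, 5 segment(s) drawn

Start position: (0, 0)
Final position: (11.664, -0.274)
Distance = 11.668; >= 1e-6 -> NOT closed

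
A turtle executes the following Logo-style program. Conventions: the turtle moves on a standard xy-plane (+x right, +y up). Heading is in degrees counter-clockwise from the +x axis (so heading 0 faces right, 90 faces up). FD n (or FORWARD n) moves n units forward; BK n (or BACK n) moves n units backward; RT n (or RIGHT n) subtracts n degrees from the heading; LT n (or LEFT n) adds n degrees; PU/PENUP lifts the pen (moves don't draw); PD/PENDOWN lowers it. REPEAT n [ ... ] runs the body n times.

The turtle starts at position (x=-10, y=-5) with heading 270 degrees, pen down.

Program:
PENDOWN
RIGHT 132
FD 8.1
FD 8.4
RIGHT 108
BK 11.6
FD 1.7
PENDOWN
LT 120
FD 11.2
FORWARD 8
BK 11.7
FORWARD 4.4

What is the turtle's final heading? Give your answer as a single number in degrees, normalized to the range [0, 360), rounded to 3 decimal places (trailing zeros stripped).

Executing turtle program step by step:
Start: pos=(-10,-5), heading=270, pen down
PD: pen down
RT 132: heading 270 -> 138
FD 8.1: (-10,-5) -> (-16.019,0.42) [heading=138, draw]
FD 8.4: (-16.019,0.42) -> (-22.262,6.041) [heading=138, draw]
RT 108: heading 138 -> 30
BK 11.6: (-22.262,6.041) -> (-32.308,0.241) [heading=30, draw]
FD 1.7: (-32.308,0.241) -> (-30.836,1.091) [heading=30, draw]
PD: pen down
LT 120: heading 30 -> 150
FD 11.2: (-30.836,1.091) -> (-40.535,6.691) [heading=150, draw]
FD 8: (-40.535,6.691) -> (-47.463,10.691) [heading=150, draw]
BK 11.7: (-47.463,10.691) -> (-37.331,4.841) [heading=150, draw]
FD 4.4: (-37.331,4.841) -> (-41.141,7.041) [heading=150, draw]
Final: pos=(-41.141,7.041), heading=150, 8 segment(s) drawn

Answer: 150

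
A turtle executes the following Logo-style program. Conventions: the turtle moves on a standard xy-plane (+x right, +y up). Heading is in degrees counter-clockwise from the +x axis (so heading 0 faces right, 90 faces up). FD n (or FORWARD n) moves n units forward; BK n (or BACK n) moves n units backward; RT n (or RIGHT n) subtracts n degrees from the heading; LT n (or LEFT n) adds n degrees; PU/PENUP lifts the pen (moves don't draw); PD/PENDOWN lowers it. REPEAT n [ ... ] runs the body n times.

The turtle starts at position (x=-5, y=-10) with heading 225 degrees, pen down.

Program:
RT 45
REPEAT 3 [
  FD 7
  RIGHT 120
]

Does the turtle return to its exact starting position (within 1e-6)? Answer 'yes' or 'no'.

Answer: yes

Derivation:
Executing turtle program step by step:
Start: pos=(-5,-10), heading=225, pen down
RT 45: heading 225 -> 180
REPEAT 3 [
  -- iteration 1/3 --
  FD 7: (-5,-10) -> (-12,-10) [heading=180, draw]
  RT 120: heading 180 -> 60
  -- iteration 2/3 --
  FD 7: (-12,-10) -> (-8.5,-3.938) [heading=60, draw]
  RT 120: heading 60 -> 300
  -- iteration 3/3 --
  FD 7: (-8.5,-3.938) -> (-5,-10) [heading=300, draw]
  RT 120: heading 300 -> 180
]
Final: pos=(-5,-10), heading=180, 3 segment(s) drawn

Start position: (-5, -10)
Final position: (-5, -10)
Distance = 0; < 1e-6 -> CLOSED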